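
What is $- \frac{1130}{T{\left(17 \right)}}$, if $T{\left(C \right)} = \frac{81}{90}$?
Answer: $- \frac{11300}{9} \approx -1255.6$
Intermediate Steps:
$T{\left(C \right)} = \frac{9}{10}$ ($T{\left(C \right)} = 81 \cdot \frac{1}{90} = \frac{9}{10}$)
$- \frac{1130}{T{\left(17 \right)}} = - \frac{1130}{\frac{9}{10}} = \left(-1130\right) \frac{10}{9} = - \frac{11300}{9}$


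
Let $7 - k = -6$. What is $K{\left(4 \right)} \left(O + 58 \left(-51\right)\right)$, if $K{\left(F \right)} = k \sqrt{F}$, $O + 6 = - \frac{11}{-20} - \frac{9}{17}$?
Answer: $- \frac{13100789}{170} \approx -77064.0$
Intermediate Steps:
$O = - \frac{2033}{340}$ ($O = -6 - \left(- \frac{11}{20} + \frac{9}{17}\right) = -6 - - \frac{7}{340} = -6 + \left(\frac{11}{20} - \frac{9}{17}\right) = -6 + \frac{7}{340} = - \frac{2033}{340} \approx -5.9794$)
$k = 13$ ($k = 7 - -6 = 7 + 6 = 13$)
$K{\left(F \right)} = 13 \sqrt{F}$
$K{\left(4 \right)} \left(O + 58 \left(-51\right)\right) = 13 \sqrt{4} \left(- \frac{2033}{340} + 58 \left(-51\right)\right) = 13 \cdot 2 \left(- \frac{2033}{340} - 2958\right) = 26 \left(- \frac{1007753}{340}\right) = - \frac{13100789}{170}$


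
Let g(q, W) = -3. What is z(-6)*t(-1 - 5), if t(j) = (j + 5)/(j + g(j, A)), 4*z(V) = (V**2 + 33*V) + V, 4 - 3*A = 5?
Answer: -14/3 ≈ -4.6667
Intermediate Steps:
A = -1/3 (A = 4/3 - 1/3*5 = 4/3 - 5/3 = -1/3 ≈ -0.33333)
z(V) = V**2/4 + 17*V/2 (z(V) = ((V**2 + 33*V) + V)/4 = (V**2 + 34*V)/4 = V**2/4 + 17*V/2)
t(j) = (5 + j)/(-3 + j) (t(j) = (j + 5)/(j - 3) = (5 + j)/(-3 + j))
z(-6)*t(-1 - 5) = ((1/4)*(-6)*(34 - 6))*((5 + (-1 - 5))/(-3 + (-1 - 5))) = ((1/4)*(-6)*28)*((5 - 6)/(-3 - 6)) = -42*(-1)/(-9) = -(-14)*(-1)/3 = -42*1/9 = -14/3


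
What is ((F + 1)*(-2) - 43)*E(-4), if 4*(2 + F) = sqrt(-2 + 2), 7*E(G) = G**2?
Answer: -656/7 ≈ -93.714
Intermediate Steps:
E(G) = G**2/7
F = -2 (F = -2 + sqrt(-2 + 2)/4 = -2 + sqrt(0)/4 = -2 + (1/4)*0 = -2 + 0 = -2)
((F + 1)*(-2) - 43)*E(-4) = ((-2 + 1)*(-2) - 43)*((1/7)*(-4)**2) = (-1*(-2) - 43)*((1/7)*16) = (2 - 43)*(16/7) = -41*16/7 = -656/7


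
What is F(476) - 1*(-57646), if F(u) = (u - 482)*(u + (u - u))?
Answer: 54790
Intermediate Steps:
F(u) = u*(-482 + u) (F(u) = (-482 + u)*(u + 0) = (-482 + u)*u = u*(-482 + u))
F(476) - 1*(-57646) = 476*(-482 + 476) - 1*(-57646) = 476*(-6) + 57646 = -2856 + 57646 = 54790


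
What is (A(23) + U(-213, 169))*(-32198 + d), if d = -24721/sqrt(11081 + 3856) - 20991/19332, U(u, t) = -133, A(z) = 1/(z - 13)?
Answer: 91918472687/21480 + 10951403*sqrt(14937)/49790 ≈ 4.3061e+6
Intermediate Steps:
A(z) = 1/(-13 + z)
d = -6997/6444 - 24721*sqrt(14937)/14937 (d = -24721*sqrt(14937)/14937 - 20991*1/19332 = -24721*sqrt(14937)/14937 - 6997/6444 = -6997/6444 - 24721*sqrt(14937)/14937 ≈ -203.36)
(A(23) + U(-213, 169))*(-32198 + d) = (1/(-13 + 23) - 133)*(-32198 + (-6997/6444 - 24721*sqrt(14937)/14937)) = (1/10 - 133)*(-207490909/6444 - 24721*sqrt(14937)/14937) = -1329*(-207490909/6444 - 24721*sqrt(14937)/14937)/10 = 91918472687/21480 + 10951403*sqrt(14937)/49790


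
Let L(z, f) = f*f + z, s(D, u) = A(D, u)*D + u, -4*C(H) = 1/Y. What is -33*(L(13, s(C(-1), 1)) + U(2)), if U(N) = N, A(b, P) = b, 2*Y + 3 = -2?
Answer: -5286633/10000 ≈ -528.66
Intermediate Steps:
Y = -5/2 (Y = -3/2 + (½)*(-2) = -3/2 - 1 = -5/2 ≈ -2.5000)
C(H) = ⅒ (C(H) = -1/(4*(-5/2)) = -¼*(-⅖) = ⅒)
s(D, u) = u + D² (s(D, u) = D*D + u = D² + u = u + D²)
L(z, f) = z + f² (L(z, f) = f² + z = z + f²)
-33*(L(13, s(C(-1), 1)) + U(2)) = -33*((13 + (1 + (⅒)²)²) + 2) = -33*((13 + (1 + 1/100)²) + 2) = -33*((13 + (101/100)²) + 2) = -33*((13 + 10201/10000) + 2) = -33*(140201/10000 + 2) = -33*160201/10000 = -5286633/10000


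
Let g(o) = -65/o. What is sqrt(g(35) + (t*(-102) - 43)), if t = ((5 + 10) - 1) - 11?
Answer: 2*I*sqrt(4298)/7 ≈ 18.731*I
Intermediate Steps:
t = 3 (t = (15 - 1) - 11 = 14 - 11 = 3)
sqrt(g(35) + (t*(-102) - 43)) = sqrt(-65/35 + (3*(-102) - 43)) = sqrt(-65*1/35 + (-306 - 43)) = sqrt(-13/7 - 349) = sqrt(-2456/7) = 2*I*sqrt(4298)/7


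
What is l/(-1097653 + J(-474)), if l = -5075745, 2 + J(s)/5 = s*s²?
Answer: 5075745/533579783 ≈ 0.0095126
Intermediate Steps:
J(s) = -10 + 5*s³ (J(s) = -10 + 5*(s*s²) = -10 + 5*s³)
l/(-1097653 + J(-474)) = -5075745/(-1097653 + (-10 + 5*(-474)³)) = -5075745/(-1097653 + (-10 + 5*(-106496424))) = -5075745/(-1097653 + (-10 - 532482120)) = -5075745/(-1097653 - 532482130) = -5075745/(-533579783) = -5075745*(-1/533579783) = 5075745/533579783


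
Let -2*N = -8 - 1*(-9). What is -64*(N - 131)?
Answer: 8416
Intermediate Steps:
N = -½ (N = -(-8 - 1*(-9))/2 = -(-8 + 9)/2 = -½*1 = -½ ≈ -0.50000)
-64*(N - 131) = -64*(-½ - 131) = -64*(-263/2) = 8416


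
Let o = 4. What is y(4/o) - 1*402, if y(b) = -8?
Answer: -410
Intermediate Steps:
y(4/o) - 1*402 = -8 - 1*402 = -8 - 402 = -410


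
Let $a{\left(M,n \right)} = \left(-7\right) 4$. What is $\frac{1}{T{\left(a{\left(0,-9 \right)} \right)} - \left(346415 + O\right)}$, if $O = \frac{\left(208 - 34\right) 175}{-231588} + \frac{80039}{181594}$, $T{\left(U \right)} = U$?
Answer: $- \frac{250327329}{86724228260596} \approx -2.8865 \cdot 10^{-6}$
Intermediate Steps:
$a{\left(M,n \right)} = -28$
$O = \frac{77419849}{250327329}$ ($O = 174 \cdot 175 \left(- \frac{1}{231588}\right) + 80039 \cdot \frac{1}{181594} = 30450 \left(- \frac{1}{231588}\right) + \frac{80039}{181594} = - \frac{725}{5514} + \frac{80039}{181594} = \frac{77419849}{250327329} \approx 0.30927$)
$\frac{1}{T{\left(a{\left(0,-9 \right)} \right)} - \left(346415 + O\right)} = \frac{1}{-28 - \frac{86717219095384}{250327329}} = \frac{1}{- \frac{86724228260596}{250327329}} = - \frac{250327329}{86724228260596}$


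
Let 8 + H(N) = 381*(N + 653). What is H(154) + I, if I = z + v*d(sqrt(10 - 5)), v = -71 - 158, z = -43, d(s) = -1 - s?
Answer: 307645 + 229*sqrt(5) ≈ 3.0816e+5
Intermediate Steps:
v = -229
H(N) = 248785 + 381*N (H(N) = -8 + 381*(N + 653) = -8 + 381*(653 + N) = -8 + (248793 + 381*N) = 248785 + 381*N)
I = 186 + 229*sqrt(5) (I = -43 - 229*(-1 - sqrt(10 - 5)) = -43 - 229*(-1 - sqrt(5)) = -43 + (229 + 229*sqrt(5)) = 186 + 229*sqrt(5) ≈ 698.06)
H(154) + I = (248785 + 381*154) + (186 + 229*sqrt(5)) = (248785 + 58674) + (186 + 229*sqrt(5)) = 307459 + (186 + 229*sqrt(5)) = 307645 + 229*sqrt(5)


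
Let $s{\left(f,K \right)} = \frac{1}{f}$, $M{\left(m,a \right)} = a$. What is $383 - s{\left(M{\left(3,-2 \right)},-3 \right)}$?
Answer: $\frac{767}{2} \approx 383.5$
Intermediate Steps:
$383 - s{\left(M{\left(3,-2 \right)},-3 \right)} = 383 - \frac{1}{-2} = 383 - - \frac{1}{2} = 383 + \frac{1}{2} = \frac{767}{2}$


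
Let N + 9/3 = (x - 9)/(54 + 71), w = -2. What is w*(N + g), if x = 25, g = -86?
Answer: 22218/125 ≈ 177.74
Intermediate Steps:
N = -359/125 (N = -3 + (25 - 9)/(54 + 71) = -3 + 16/125 = -359/125 ≈ -2.8720)
w*(N + g) = -2*(-359/125 - 86) = -2*(-11109/125) = 22218/125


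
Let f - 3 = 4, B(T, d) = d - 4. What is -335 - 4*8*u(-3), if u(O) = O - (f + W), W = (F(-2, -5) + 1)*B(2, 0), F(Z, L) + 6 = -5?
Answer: 1265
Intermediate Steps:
F(Z, L) = -11 (F(Z, L) = -6 - 5 = -11)
B(T, d) = -4 + d
W = 40 (W = (-11 + 1)*(-4 + 0) = -10*(-4) = 40)
f = 7 (f = 3 + 4 = 7)
u(O) = -47 + O (u(O) = O - (7 + 40) = O - 1*47 = O - 47 = -47 + O)
-335 - 4*8*u(-3) = -335 - 4*8*(-47 - 3) = -335 - 32*(-50) = -335 - 1*(-1600) = -335 + 1600 = 1265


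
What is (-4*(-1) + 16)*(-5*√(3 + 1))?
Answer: -200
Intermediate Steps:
(-4*(-1) + 16)*(-5*√(3 + 1)) = (4 + 16)*(-5*√4) = 20*(-5*2) = 20*(-10) = -200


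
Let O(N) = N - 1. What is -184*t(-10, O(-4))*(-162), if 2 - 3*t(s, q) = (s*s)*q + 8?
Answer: 4908384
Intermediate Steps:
O(N) = -1 + N
t(s, q) = -2 - q*s**2/3 (t(s, q) = 2/3 - ((s*s)*q + 8)/3 = 2/3 - (s**2*q + 8)/3 = 2/3 - (q*s**2 + 8)/3 = 2/3 - (8 + q*s**2)/3 = 2/3 + (-8/3 - q*s**2/3) = -2 - q*s**2/3)
-184*t(-10, O(-4))*(-162) = -184*(-2 - 1/3*(-1 - 4)*(-10)**2)*(-162) = -184*(-2 - 1/3*(-5)*100)*(-162) = -184*(-2 + 500/3)*(-162) = -184*494/3*(-162) = -90896/3*(-162) = 4908384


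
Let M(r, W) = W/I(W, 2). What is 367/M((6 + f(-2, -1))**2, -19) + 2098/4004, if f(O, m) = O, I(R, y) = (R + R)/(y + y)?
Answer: 184208/1001 ≈ 184.02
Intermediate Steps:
I(R, y) = R/y (I(R, y) = (2*R)/((2*y)) = (2*R)*(1/(2*y)) = R/y)
M(r, W) = 2 (M(r, W) = W/((W/2)) = W*(2/W) = 2)
367/M((6 + f(-2, -1))**2, -19) + 2098/4004 = 367/2 + 2098/4004 = 367*(1/2) + 2098*(1/4004) = 367/2 + 1049/2002 = 184208/1001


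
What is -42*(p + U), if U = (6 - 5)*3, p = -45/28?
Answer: -117/2 ≈ -58.500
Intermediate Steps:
p = -45/28 (p = -45*1/28 = -45/28 ≈ -1.6071)
U = 3 (U = 1*3 = 3)
-42*(p + U) = -42*(-45/28 + 3) = -42*39/28 = -117/2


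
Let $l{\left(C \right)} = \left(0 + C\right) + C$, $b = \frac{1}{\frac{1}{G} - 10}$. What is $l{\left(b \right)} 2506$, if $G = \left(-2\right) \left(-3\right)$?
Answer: $- \frac{30072}{59} \approx -509.69$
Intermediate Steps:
$G = 6$
$b = - \frac{6}{59}$ ($b = \frac{1}{\frac{1}{6} - 10} = \frac{1}{- \frac{59}{6}} = - \frac{6}{59} \approx -0.10169$)
$l{\left(C \right)} = 2 C$ ($l{\left(C \right)} = C + C = 2 C$)
$l{\left(b \right)} 2506 = 2 \left(- \frac{6}{59}\right) 2506 = \left(- \frac{12}{59}\right) 2506 = - \frac{30072}{59}$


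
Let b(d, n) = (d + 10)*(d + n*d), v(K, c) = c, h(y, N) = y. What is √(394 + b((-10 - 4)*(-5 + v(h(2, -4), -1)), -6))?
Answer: I*√39086 ≈ 197.7*I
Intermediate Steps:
b(d, n) = (10 + d)*(d + d*n)
√(394 + b((-10 - 4)*(-5 + v(h(2, -4), -1)), -6)) = √(394 + ((-10 - 4)*(-5 - 1))*(10 + (-10 - 4)*(-5 - 1) + 10*(-6) + ((-10 - 4)*(-5 - 1))*(-6))) = √(394 + (-14*(-6))*(10 - 14*(-6) - 60 - 14*(-6)*(-6))) = √(394 + 84*(10 + 84 - 60 + 84*(-6))) = √(394 + 84*(10 + 84 - 60 - 504)) = √(394 + 84*(-470)) = √(394 - 39480) = √(-39086) = I*√39086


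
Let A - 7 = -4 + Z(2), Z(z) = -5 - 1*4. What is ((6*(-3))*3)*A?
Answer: 324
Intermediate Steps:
Z(z) = -9 (Z(z) = -5 - 4 = -9)
A = -6 (A = 7 + (-4 - 9) = 7 - 13 = -6)
((6*(-3))*3)*A = ((6*(-3))*3)*(-6) = -18*3*(-6) = -54*(-6) = 324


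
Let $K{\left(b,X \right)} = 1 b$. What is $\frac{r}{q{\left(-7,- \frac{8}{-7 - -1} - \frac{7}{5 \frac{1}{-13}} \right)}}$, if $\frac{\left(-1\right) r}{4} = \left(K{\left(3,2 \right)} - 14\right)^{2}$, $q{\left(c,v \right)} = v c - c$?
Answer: $\frac{3630}{973} \approx 3.7307$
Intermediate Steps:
$q{\left(c,v \right)} = - c + c v$ ($q{\left(c,v \right)} = c v - c = - c + c v$)
$K{\left(b,X \right)} = b$
$r = -484$ ($r = - 4 \left(3 - 14\right)^{2} = - 4 \left(-11\right)^{2} = \left(-4\right) 121 = -484$)
$\frac{r}{q{\left(-7,- \frac{8}{-7 - -1} - \frac{7}{5 \frac{1}{-13}} \right)}} = - \frac{484}{\left(-7\right) \left(-1 - \left(- \frac{91}{5} + \frac{8}{-7 - -1}\right)\right)} = - \frac{484}{\left(-7\right) \left(-1 - \left(- \frac{91}{5} + \frac{8}{-7 + 1}\right)\right)} = - \frac{484}{\left(-7\right) \left(-1 - \left(- \frac{91}{5} - \frac{4}{3}\right)\right)} = - \frac{484}{\left(-7\right) \left(-1 - - \frac{293}{15}\right)} = - \frac{484}{\left(-7\right) \left(-1 + \left(\frac{4}{3} + \frac{91}{5}\right)\right)} = - \frac{484}{\left(-7\right) \left(-1 + \frac{293}{15}\right)} = - \frac{484}{\left(-7\right) \frac{278}{15}} = - \frac{484}{- \frac{1946}{15}} = \left(-484\right) \left(- \frac{15}{1946}\right) = \frac{3630}{973}$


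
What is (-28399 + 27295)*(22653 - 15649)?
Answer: -7732416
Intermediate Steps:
(-28399 + 27295)*(22653 - 15649) = -1104*7004 = -7732416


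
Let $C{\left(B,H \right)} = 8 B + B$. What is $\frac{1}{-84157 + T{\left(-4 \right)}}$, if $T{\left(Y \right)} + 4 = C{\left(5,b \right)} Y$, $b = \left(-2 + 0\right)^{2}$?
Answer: $- \frac{1}{84341} \approx -1.1857 \cdot 10^{-5}$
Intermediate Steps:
$b = 4$ ($b = \left(-2\right)^{2} = 4$)
$C{\left(B,H \right)} = 9 B$
$T{\left(Y \right)} = -4 + 45 Y$ ($T{\left(Y \right)} = -4 + 9 \cdot 5 Y = -4 + 45 Y$)
$\frac{1}{-84157 + T{\left(-4 \right)}} = \frac{1}{-84157 + \left(-4 + 45 \left(-4\right)\right)} = \frac{1}{-84157 - 184} = \frac{1}{-84341} = - \frac{1}{84341}$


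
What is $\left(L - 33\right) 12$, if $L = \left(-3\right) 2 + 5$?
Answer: $-408$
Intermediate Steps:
$L = -1$ ($L = -6 + 5 = -1$)
$\left(L - 33\right) 12 = \left(-1 - 33\right) 12 = \left(-34\right) 12 = -408$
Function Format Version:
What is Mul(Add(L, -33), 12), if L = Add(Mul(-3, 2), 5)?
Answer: -408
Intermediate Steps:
L = -1 (L = Add(-6, 5) = -1)
Mul(Add(L, -33), 12) = Mul(Add(-1, -33), 12) = Mul(-34, 12) = -408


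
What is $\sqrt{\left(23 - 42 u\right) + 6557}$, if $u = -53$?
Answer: $\sqrt{8806} \approx 93.84$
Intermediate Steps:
$\sqrt{\left(23 - 42 u\right) + 6557} = \sqrt{\left(23 - -2226\right) + 6557} = \sqrt{\left(23 + 2226\right) + 6557} = \sqrt{2249 + 6557} = \sqrt{8806}$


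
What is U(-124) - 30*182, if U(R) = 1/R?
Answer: -677041/124 ≈ -5460.0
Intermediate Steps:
U(-124) - 30*182 = 1/(-124) - 30*182 = -1/124 - 1*5460 = -1/124 - 5460 = -677041/124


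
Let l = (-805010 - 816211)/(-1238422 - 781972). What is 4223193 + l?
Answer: 8532515419263/2020394 ≈ 4.2232e+6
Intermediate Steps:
l = 1621221/2020394 (l = -1621221/(-2020394) = -1621221*(-1/2020394) = 1621221/2020394 ≈ 0.80243)
4223193 + l = 4223193 + 1621221/2020394 = 8532515419263/2020394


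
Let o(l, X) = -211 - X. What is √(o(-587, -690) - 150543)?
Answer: 4*I*√9379 ≈ 387.38*I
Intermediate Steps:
√(o(-587, -690) - 150543) = √((-211 - 1*(-690)) - 150543) = √((-211 + 690) - 150543) = √(479 - 150543) = √(-150064) = 4*I*√9379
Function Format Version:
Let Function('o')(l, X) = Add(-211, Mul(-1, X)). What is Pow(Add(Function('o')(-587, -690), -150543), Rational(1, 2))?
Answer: Mul(4, I, Pow(9379, Rational(1, 2))) ≈ Mul(387.38, I)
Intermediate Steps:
Pow(Add(Function('o')(-587, -690), -150543), Rational(1, 2)) = Pow(Add(Add(-211, Mul(-1, -690)), -150543), Rational(1, 2)) = Pow(Add(Add(-211, 690), -150543), Rational(1, 2)) = Pow(Add(479, -150543), Rational(1, 2)) = Pow(-150064, Rational(1, 2)) = Mul(4, I, Pow(9379, Rational(1, 2)))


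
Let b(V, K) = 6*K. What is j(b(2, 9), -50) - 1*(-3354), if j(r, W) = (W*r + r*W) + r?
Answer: -1992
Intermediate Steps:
j(r, W) = r + 2*W*r (j(r, W) = (W*r + W*r) + r = 2*W*r + r = r + 2*W*r)
j(b(2, 9), -50) - 1*(-3354) = (6*9)*(1 + 2*(-50)) - 1*(-3354) = 54*(1 - 100) + 3354 = 54*(-99) + 3354 = -5346 + 3354 = -1992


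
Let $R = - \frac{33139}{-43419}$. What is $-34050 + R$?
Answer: $- \frac{1478383811}{43419} \approx -34049.0$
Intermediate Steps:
$R = \frac{33139}{43419}$ ($R = \left(-33139\right) \left(- \frac{1}{43419}\right) = \frac{33139}{43419} \approx 0.76324$)
$-34050 + R = -34050 + \frac{33139}{43419} = - \frac{1478383811}{43419}$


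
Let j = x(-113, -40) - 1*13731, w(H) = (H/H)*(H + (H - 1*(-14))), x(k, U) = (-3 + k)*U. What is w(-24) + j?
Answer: -9125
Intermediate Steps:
x(k, U) = U*(-3 + k)
w(H) = 14 + 2*H (w(H) = 1*(H + (H + 14)) = 1*(H + (14 + H)) = 1*(14 + 2*H) = 14 + 2*H)
j = -9091 (j = -40*(-3 - 113) - 1*13731 = -40*(-116) - 13731 = 4640 - 13731 = -9091)
w(-24) + j = (14 + 2*(-24)) - 9091 = (14 - 48) - 9091 = -34 - 9091 = -9125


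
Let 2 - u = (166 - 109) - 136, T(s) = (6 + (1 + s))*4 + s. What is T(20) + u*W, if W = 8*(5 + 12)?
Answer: 11144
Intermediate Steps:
W = 136 (W = 8*17 = 136)
T(s) = 28 + 5*s (T(s) = (7 + s)*4 + s = (28 + 4*s) + s = 28 + 5*s)
u = 81 (u = 2 - ((166 - 109) - 136) = 2 - (57 - 136) = 2 - 1*(-79) = 2 + 79 = 81)
T(20) + u*W = (28 + 5*20) + 81*136 = (28 + 100) + 11016 = 128 + 11016 = 11144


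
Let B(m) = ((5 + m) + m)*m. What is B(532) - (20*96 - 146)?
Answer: 566934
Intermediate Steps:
B(m) = m*(5 + 2*m) (B(m) = (5 + 2*m)*m = m*(5 + 2*m))
B(532) - (20*96 - 146) = 532*(5 + 2*532) - (20*96 - 146) = 532*(5 + 1064) - (1920 - 146) = 532*1069 - 1*1774 = 568708 - 1774 = 566934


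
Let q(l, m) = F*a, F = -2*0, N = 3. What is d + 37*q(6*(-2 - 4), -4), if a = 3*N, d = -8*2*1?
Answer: -16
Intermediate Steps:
F = 0
d = -16 (d = -16*1 = -16)
a = 9 (a = 3*3 = 9)
q(l, m) = 0 (q(l, m) = 0*9 = 0)
d + 37*q(6*(-2 - 4), -4) = -16 + 37*0 = -16 + 0 = -16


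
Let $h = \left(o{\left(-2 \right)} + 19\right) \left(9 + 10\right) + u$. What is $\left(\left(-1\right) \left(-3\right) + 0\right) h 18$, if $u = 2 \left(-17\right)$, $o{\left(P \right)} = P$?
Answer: $15606$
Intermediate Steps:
$u = -34$
$h = 289$ ($h = \left(-2 + 19\right) \left(9 + 10\right) - 34 = 17 \cdot 19 - 34 = 323 - 34 = 289$)
$\left(\left(-1\right) \left(-3\right) + 0\right) h 18 = \left(\left(-1\right) \left(-3\right) + 0\right) 289 \cdot 18 = \left(3 + 0\right) 289 \cdot 18 = 3 \cdot 289 \cdot 18 = 867 \cdot 18 = 15606$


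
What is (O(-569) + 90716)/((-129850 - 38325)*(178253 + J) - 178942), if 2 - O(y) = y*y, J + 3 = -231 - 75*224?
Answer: 77681/9037728089 ≈ 8.5952e-6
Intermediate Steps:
J = -17034 (J = -3 + (-231 - 75*224) = -3 + (-231 - 16800) = -3 - 17031 = -17034)
O(y) = 2 - y**2 (O(y) = 2 - y*y = 2 - y**2)
(O(-569) + 90716)/((-129850 - 38325)*(178253 + J) - 178942) = ((2 - 1*(-569)**2) + 90716)/((-129850 - 38325)*(178253 - 17034) - 178942) = ((2 - 1*323761) + 90716)/(-168175*161219 - 178942) = ((2 - 323761) + 90716)/(-27113005325 - 178942) = (-323759 + 90716)/(-27113184267) = -233043*(-1/27113184267) = 77681/9037728089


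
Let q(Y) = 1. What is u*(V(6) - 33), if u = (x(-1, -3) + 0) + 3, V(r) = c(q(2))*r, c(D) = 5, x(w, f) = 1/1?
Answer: -12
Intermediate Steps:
x(w, f) = 1
V(r) = 5*r
u = 4 (u = (1 + 0) + 3 = 1 + 3 = 4)
u*(V(6) - 33) = 4*(5*6 - 33) = 4*(30 - 33) = 4*(-3) = -12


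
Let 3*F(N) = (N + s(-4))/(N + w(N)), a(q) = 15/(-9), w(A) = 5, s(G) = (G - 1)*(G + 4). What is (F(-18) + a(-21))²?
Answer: 2209/1521 ≈ 1.4523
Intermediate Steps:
s(G) = (-1 + G)*(4 + G)
a(q) = -5/3 (a(q) = 15*(-⅑) = -5/3)
F(N) = N/(3*(5 + N)) (F(N) = ((N + (-4 + (-4)² + 3*(-4)))/(N + 5))/3 = ((N + (-4 + 16 - 12))/(5 + N))/3 = ((N + 0)/(5 + N))/3 = (N/(5 + N))/3 = N/(3*(5 + N)))
(F(-18) + a(-21))² = ((⅓)*(-18)/(5 - 18) - 5/3)² = ((⅓)*(-18)/(-13) - 5/3)² = ((⅓)*(-18)*(-1/13) - 5/3)² = (6/13 - 5/3)² = (-47/39)² = 2209/1521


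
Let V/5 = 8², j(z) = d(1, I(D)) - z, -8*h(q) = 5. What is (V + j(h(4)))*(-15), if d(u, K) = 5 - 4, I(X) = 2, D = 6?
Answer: -38595/8 ≈ -4824.4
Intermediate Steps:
d(u, K) = 1
h(q) = -5/8 (h(q) = -⅛*5 = -5/8)
j(z) = 1 - z
V = 320 (V = 5*8² = 5*64 = 320)
(V + j(h(4)))*(-15) = (320 + (1 - 1*(-5/8)))*(-15) = (320 + (1 + 5/8))*(-15) = (320 + 13/8)*(-15) = (2573/8)*(-15) = -38595/8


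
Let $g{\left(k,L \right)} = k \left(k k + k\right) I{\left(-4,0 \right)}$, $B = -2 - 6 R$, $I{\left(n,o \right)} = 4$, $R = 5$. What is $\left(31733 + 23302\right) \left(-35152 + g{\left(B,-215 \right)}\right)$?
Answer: $-8922714480$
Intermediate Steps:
$B = -32$ ($B = -2 - 30 = -32$)
$g{\left(k,L \right)} = 4 k \left(k + k^{2}\right)$ ($g{\left(k,L \right)} = k \left(k k + k\right) 4 = k \left(k^{2} + k\right) 4 = k \left(k + k^{2}\right) 4 = 4 k \left(k + k^{2}\right)$)
$\left(31733 + 23302\right) \left(-35152 + g{\left(B,-215 \right)}\right) = \left(31733 + 23302\right) \left(-35152 + 4 \left(-32\right)^{2} \left(1 - 32\right)\right) = 55035 \left(-35152 + 4 \cdot 1024 \left(-31\right)\right) = 55035 \left(-35152 - 126976\right) = 55035 \left(-162128\right) = -8922714480$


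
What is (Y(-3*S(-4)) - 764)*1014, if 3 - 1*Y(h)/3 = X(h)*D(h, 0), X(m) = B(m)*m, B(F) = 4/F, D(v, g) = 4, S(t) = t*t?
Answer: -814242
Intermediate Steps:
S(t) = t²
X(m) = 4 (X(m) = (4/m)*m = 4)
Y(h) = -39 (Y(h) = 9 - 12*4 = 9 - 3*16 = 9 - 48 = -39)
(Y(-3*S(-4)) - 764)*1014 = (-39 - 764)*1014 = -803*1014 = -814242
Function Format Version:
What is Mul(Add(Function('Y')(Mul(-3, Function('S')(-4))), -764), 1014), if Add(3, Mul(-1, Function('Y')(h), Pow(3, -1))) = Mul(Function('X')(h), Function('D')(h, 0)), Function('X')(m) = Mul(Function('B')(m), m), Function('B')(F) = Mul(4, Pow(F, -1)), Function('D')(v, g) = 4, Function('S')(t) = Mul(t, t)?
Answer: -814242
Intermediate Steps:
Function('S')(t) = Pow(t, 2)
Function('X')(m) = 4 (Function('X')(m) = Mul(Mul(4, Pow(m, -1)), m) = 4)
Function('Y')(h) = -39 (Function('Y')(h) = Add(9, Mul(-3, Mul(4, 4))) = Add(9, Mul(-3, 16)) = Add(9, -48) = -39)
Mul(Add(Function('Y')(Mul(-3, Function('S')(-4))), -764), 1014) = Mul(Add(-39, -764), 1014) = Mul(-803, 1014) = -814242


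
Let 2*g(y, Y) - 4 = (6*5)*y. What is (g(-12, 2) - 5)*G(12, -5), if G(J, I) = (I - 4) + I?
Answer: 2562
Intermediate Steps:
g(y, Y) = 2 + 15*y (g(y, Y) = 2 + ((6*5)*y)/2 = 2 + (30*y)/2 = 2 + 15*y)
G(J, I) = -4 + 2*I (G(J, I) = (-4 + I) + I = -4 + 2*I)
(g(-12, 2) - 5)*G(12, -5) = ((2 + 15*(-12)) - 5)*(-4 + 2*(-5)) = ((2 - 180) - 5)*(-4 - 10) = (-178 - 5)*(-14) = -183*(-14) = 2562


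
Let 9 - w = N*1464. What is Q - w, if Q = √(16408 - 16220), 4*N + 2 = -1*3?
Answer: -1839 + 2*√47 ≈ -1825.3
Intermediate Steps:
N = -5/4 (N = -½ + (-1*3)/4 = -½ + (¼)*(-3) = -½ - ¾ = -5/4 ≈ -1.2500)
w = 1839 (w = 9 - (-5)*1464/4 = 9 - 1*(-1830) = 9 + 1830 = 1839)
Q = 2*√47 (Q = √188 = 2*√47 ≈ 13.711)
Q - w = 2*√47 - 1*1839 = 2*√47 - 1839 = -1839 + 2*√47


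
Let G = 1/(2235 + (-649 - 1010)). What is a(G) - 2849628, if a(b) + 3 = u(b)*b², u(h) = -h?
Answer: -544572964601857/191102976 ≈ -2.8496e+6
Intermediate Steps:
G = 1/576 (G = 1/(2235 - 1659) = 1/576 ≈ 0.0017361)
a(b) = -3 - b³ (a(b) = -3 + (-b)*b² = -3 - b³)
a(G) - 2849628 = (-3 - (1/576)³) - 2849628 = (-3 - 1*1/191102976) - 2849628 = (-3 - 1/191102976) - 2849628 = -573308929/191102976 - 2849628 = -544572964601857/191102976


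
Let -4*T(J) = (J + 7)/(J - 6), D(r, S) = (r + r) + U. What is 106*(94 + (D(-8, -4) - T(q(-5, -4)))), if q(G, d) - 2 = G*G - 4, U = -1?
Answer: 139549/17 ≈ 8208.8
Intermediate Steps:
D(r, S) = -1 + 2*r (D(r, S) = (r + r) - 1 = 2*r - 1 = -1 + 2*r)
q(G, d) = -2 + G² (q(G, d) = 2 + (G*G - 4) = 2 + (G² - 4) = 2 + (-4 + G²) = -2 + G²)
T(J) = -(7 + J)/(4*(-6 + J)) (T(J) = -(J + 7)/(4*(J - 6)) = -(7 + J)/(4*(-6 + J)))
106*(94 + (D(-8, -4) - T(q(-5, -4)))) = 106*(94 + ((-1 + 2*(-8)) - (-7 - (-2 + (-5)²))/(4*(-6 + (-2 + (-5)²))))) = 106*(94 + ((-1 - 16) - (-7 - (-2 + 25))/(4*(-6 + (-2 + 25))))) = 106*(94 + (-17 - (-7 - 1*23)/(4*(-6 + 23)))) = 106*(94 + (-17 - (-7 - 23)/(4*17))) = 106*(94 + (-17 - (-30)/(4*17))) = 106*(94 + (-17 - 1*(-15/34))) = 106*(94 + (-17 + 15/34)) = 106*(94 - 563/34) = 106*(2633/34) = 139549/17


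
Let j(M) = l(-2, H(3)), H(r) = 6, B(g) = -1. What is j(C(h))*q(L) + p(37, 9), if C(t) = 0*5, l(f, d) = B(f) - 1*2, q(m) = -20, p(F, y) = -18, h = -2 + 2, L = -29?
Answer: 42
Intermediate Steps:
h = 0
l(f, d) = -3 (l(f, d) = -1 - 1*2 = -1 - 2 = -3)
C(t) = 0
j(M) = -3
j(C(h))*q(L) + p(37, 9) = -3*(-20) - 18 = 60 - 18 = 42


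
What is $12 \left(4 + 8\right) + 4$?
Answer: $148$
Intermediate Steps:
$12 \left(4 + 8\right) + 4 = 12 \cdot 12 + 4 = 144 + 4 = 148$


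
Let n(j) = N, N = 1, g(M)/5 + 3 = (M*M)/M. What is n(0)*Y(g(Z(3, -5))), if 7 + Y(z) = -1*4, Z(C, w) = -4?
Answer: -11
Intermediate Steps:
g(M) = -15 + 5*M (g(M) = -15 + 5*((M*M)/M) = -15 + 5*(M**2/M) = -15 + 5*M)
Y(z) = -11 (Y(z) = -7 - 1*4 = -7 - 4 = -11)
n(j) = 1
n(0)*Y(g(Z(3, -5))) = 1*(-11) = -11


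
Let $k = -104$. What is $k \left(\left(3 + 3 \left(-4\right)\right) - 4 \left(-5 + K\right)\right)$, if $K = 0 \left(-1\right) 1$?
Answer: $-1144$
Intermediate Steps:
$K = 0$ ($K = 0 \cdot 1 = 0$)
$k \left(\left(3 + 3 \left(-4\right)\right) - 4 \left(-5 + K\right)\right) = - 104 \left(\left(3 + 3 \left(-4\right)\right) - 4 \left(-5 + 0\right)\right) = - 104 \left(\left(3 - 12\right) - -20\right) = - 104 \left(-9 + 20\right) = \left(-104\right) 11 = -1144$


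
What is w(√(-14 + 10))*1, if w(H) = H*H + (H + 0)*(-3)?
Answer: -4 - 6*I ≈ -4.0 - 6.0*I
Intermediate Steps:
w(H) = H² - 3*H (w(H) = H² + H*(-3) = H² - 3*H)
w(√(-14 + 10))*1 = (√(-14 + 10)*(-3 + √(-14 + 10)))*1 = (√(-4)*(-3 + √(-4)))*1 = ((2*I)*(-3 + 2*I))*1 = (2*I*(-3 + 2*I))*1 = 2*I*(-3 + 2*I)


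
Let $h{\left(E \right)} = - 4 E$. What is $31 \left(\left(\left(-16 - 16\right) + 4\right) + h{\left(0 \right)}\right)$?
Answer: $-868$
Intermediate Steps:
$31 \left(\left(\left(-16 - 16\right) + 4\right) + h{\left(0 \right)}\right) = 31 \left(\left(\left(-16 - 16\right) + 4\right) - 0\right) = 31 \left(\left(-32 + 4\right) + 0\right) = 31 \left(-28 + 0\right) = 31 \left(-28\right) = -868$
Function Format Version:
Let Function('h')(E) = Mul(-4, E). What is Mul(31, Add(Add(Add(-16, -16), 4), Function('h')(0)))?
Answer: -868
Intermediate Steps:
Mul(31, Add(Add(Add(-16, -16), 4), Function('h')(0))) = Mul(31, Add(Add(Add(-16, -16), 4), Mul(-4, 0))) = Mul(31, Add(Add(-32, 4), 0)) = Mul(31, Add(-28, 0)) = Mul(31, -28) = -868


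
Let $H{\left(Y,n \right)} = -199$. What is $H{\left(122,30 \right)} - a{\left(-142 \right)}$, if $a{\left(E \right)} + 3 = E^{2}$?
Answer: $-20360$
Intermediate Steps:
$a{\left(E \right)} = -3 + E^{2}$
$H{\left(122,30 \right)} - a{\left(-142 \right)} = -199 - \left(-3 + \left(-142\right)^{2}\right) = -199 - \left(-3 + 20164\right) = -199 - 20161 = -20360$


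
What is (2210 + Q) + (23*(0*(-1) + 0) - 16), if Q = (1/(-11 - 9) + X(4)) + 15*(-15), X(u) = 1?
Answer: 39399/20 ≈ 1969.9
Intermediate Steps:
Q = -4481/20 (Q = (1/(-11 - 9) + 1) + 15*(-15) = (1/(-20) + 1) - 225 = (-1/20 + 1) - 225 = 19/20 - 225 = -4481/20 ≈ -224.05)
(2210 + Q) + (23*(0*(-1) + 0) - 16) = (2210 - 4481/20) + (23*(0*(-1) + 0) - 16) = 39719/20 + (23*(0 + 0) - 16) = 39719/20 + (23*0 - 16) = 39719/20 + (0 - 16) = 39719/20 - 16 = 39399/20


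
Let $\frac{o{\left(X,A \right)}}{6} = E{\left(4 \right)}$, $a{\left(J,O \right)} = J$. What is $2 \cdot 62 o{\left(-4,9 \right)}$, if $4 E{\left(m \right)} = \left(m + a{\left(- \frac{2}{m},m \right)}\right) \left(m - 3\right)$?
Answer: $651$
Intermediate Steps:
$E{\left(m \right)} = \frac{\left(-3 + m\right) \left(m - \frac{2}{m}\right)}{4}$ ($E{\left(m \right)} = \frac{\left(m - \frac{2}{m}\right) \left(m - 3\right)}{4} = \frac{\left(m - \frac{2}{m}\right) \left(-3 + m\right)}{4} = \frac{\left(-3 + m\right) \left(m - \frac{2}{m}\right)}{4}$)
$o{\left(X,A \right)} = \frac{21}{4}$ ($o{\left(X,A \right)} = 6 \frac{6 + 4 \left(-2 + 4^{2} - 12\right)}{4 \cdot 4} = 6 \cdot \frac{1}{4} \cdot \frac{1}{4} \left(6 + 4 \left(-2 + 16 - 12\right)\right) = 6 \cdot \frac{1}{4} \cdot \frac{1}{4} \left(6 + 4 \cdot 2\right) = 6 \cdot \frac{1}{4} \cdot \frac{1}{4} \left(6 + 8\right) = 6 \cdot \frac{1}{4} \cdot \frac{1}{4} \cdot 14 = 6 \cdot \frac{7}{8} = \frac{21}{4}$)
$2 \cdot 62 o{\left(-4,9 \right)} = 2 \cdot 62 \cdot \frac{21}{4} = 124 \cdot \frac{21}{4} = 651$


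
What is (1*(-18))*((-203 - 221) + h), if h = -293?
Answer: 12906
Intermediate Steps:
(1*(-18))*((-203 - 221) + h) = (1*(-18))*((-203 - 221) - 293) = -18*(-424 - 293) = -18*(-717) = 12906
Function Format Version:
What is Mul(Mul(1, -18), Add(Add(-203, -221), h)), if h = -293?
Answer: 12906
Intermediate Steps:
Mul(Mul(1, -18), Add(Add(-203, -221), h)) = Mul(Mul(1, -18), Add(Add(-203, -221), -293)) = Mul(-18, Add(-424, -293)) = Mul(-18, -717) = 12906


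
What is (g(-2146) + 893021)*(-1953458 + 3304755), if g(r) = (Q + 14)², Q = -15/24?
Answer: 77246613286521/64 ≈ 1.2070e+12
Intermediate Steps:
Q = -5/8 (Q = -15*1/24 = -5/8 ≈ -0.62500)
g(r) = 11449/64 (g(r) = (-5/8 + 14)² = (107/8)² = 11449/64)
(g(-2146) + 893021)*(-1953458 + 3304755) = (11449/64 + 893021)*(-1953458 + 3304755) = (57164793/64)*1351297 = 77246613286521/64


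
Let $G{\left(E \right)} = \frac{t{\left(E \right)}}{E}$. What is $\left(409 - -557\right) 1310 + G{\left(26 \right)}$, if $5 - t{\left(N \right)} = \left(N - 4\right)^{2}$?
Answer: $\frac{32901481}{26} \approx 1.2654 \cdot 10^{6}$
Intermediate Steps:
$t{\left(N \right)} = 5 - \left(-4 + N\right)^{2}$ ($t{\left(N \right)} = 5 - \left(N - 4\right)^{2} = 5 - \left(-4 + N\right)^{2}$)
$G{\left(E \right)} = \frac{5 - \left(-4 + E\right)^{2}}{E}$
$\left(409 - -557\right) 1310 + G{\left(26 \right)} = \left(409 - -557\right) 1310 + \frac{5 - \left(-4 + 26\right)^{2}}{26} = \left(409 + 557\right) 1310 + \frac{5 - 22^{2}}{26} = 966 \cdot 1310 + \frac{5 - 484}{26} = 1265460 + \frac{5 - 484}{26} = 1265460 + \frac{1}{26} \left(-479\right) = 1265460 - \frac{479}{26} = \frac{32901481}{26}$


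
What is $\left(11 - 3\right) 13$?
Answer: $104$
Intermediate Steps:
$\left(11 - 3\right) 13 = 8 \cdot 13 = 104$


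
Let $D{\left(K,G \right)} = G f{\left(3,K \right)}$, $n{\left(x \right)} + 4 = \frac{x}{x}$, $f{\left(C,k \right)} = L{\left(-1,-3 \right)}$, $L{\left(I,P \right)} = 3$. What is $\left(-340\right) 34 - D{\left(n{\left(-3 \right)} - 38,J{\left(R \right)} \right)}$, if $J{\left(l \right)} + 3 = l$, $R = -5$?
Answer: $-11536$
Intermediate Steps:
$J{\left(l \right)} = -3 + l$
$f{\left(C,k \right)} = 3$
$n{\left(x \right)} = -3$ ($n{\left(x \right)} = -4 + \frac{x}{x} = -4 + 1 = -3$)
$D{\left(K,G \right)} = 3 G$ ($D{\left(K,G \right)} = G 3 = 3 G$)
$\left(-340\right) 34 - D{\left(n{\left(-3 \right)} - 38,J{\left(R \right)} \right)} = \left(-340\right) 34 - 3 \left(-3 - 5\right) = -11560 - 3 \left(-8\right) = -11560 - -24 = -11560 + 24 = -11536$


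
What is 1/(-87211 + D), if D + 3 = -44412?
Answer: -1/131626 ≈ -7.5973e-6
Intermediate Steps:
D = -44415 (D = -3 - 44412 = -44415)
1/(-87211 + D) = 1/(-87211 - 44415) = 1/(-131626) = -1/131626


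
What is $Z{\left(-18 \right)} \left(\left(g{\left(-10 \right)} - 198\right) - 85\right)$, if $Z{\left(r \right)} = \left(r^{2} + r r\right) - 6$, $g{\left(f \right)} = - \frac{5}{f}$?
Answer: $-181365$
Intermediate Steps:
$Z{\left(r \right)} = -6 + 2 r^{2}$ ($Z{\left(r \right)} = \left(r^{2} + r^{2}\right) - 6 = 2 r^{2} - 6 = -6 + 2 r^{2}$)
$Z{\left(-18 \right)} \left(\left(g{\left(-10 \right)} - 198\right) - 85\right) = \left(-6 + 2 \left(-18\right)^{2}\right) \left(\left(- \frac{5}{-10} - 198\right) - 85\right) = \left(-6 + 2 \cdot 324\right) \left(\left(\left(-5\right) \left(- \frac{1}{10}\right) - 198\right) - 85\right) = \left(-6 + 648\right) \left(\left(\frac{1}{2} - 198\right) - 85\right) = 642 \left(- \frac{395}{2} - 85\right) = 642 \left(- \frac{565}{2}\right) = -181365$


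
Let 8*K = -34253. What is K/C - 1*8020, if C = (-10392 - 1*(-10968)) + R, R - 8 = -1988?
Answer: -90046387/11232 ≈ -8017.0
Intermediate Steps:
K = -34253/8 (K = (⅛)*(-34253) = -34253/8 ≈ -4281.6)
R = -1980 (R = 8 - 1988 = -1980)
C = -1404 (C = (-10392 - 1*(-10968)) - 1980 = (-10392 + 10968) - 1980 = 576 - 1980 = -1404)
K/C - 1*8020 = -34253/8/(-1404) - 1*8020 = -34253/8*(-1/1404) - 8020 = 34253/11232 - 8020 = -90046387/11232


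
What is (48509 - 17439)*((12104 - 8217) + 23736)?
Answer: 858246610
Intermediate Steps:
(48509 - 17439)*((12104 - 8217) + 23736) = 31070*(3887 + 23736) = 31070*27623 = 858246610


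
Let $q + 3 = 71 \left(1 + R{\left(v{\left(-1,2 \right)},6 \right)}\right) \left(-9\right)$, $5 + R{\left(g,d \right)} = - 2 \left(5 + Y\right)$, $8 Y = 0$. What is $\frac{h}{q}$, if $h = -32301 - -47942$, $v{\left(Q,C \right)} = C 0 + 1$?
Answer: $\frac{15641}{8943} \approx 1.749$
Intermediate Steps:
$Y = 0$ ($Y = \frac{1}{8} \cdot 0 = 0$)
$v{\left(Q,C \right)} = 1$ ($v{\left(Q,C \right)} = 0 + 1 = 1$)
$R{\left(g,d \right)} = -15$ ($R{\left(g,d \right)} = -5 - 2 \left(5 + 0\right) = -5 - 10 = -15$)
$q = 8943$ ($q = -3 + 71 \left(1 - 15\right) \left(-9\right) = -3 + 71 \left(\left(-14\right) \left(-9\right)\right) = -3 + 71 \cdot 126 = -3 + 8946 = 8943$)
$h = 15641$ ($h = -32301 + 47942 = 15641$)
$\frac{h}{q} = \frac{15641}{8943}$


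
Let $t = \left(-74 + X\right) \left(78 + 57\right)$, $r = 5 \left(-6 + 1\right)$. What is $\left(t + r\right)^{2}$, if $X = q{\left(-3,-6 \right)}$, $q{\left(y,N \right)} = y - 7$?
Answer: $129163225$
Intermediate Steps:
$q{\left(y,N \right)} = -7 + y$
$X = -10$ ($X = -7 - 3 = -10$)
$r = -25$ ($r = 5 \left(-5\right) = -25$)
$t = -11340$ ($t = \left(-74 - 10\right) \left(78 + 57\right) = \left(-84\right) 135 = -11340$)
$\left(t + r\right)^{2} = \left(-11340 - 25\right)^{2} = \left(-11365\right)^{2} = 129163225$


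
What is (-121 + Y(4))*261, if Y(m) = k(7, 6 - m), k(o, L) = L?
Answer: -31059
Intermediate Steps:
Y(m) = 6 - m
(-121 + Y(4))*261 = (-121 + (6 - 1*4))*261 = (-121 + (6 - 4))*261 = (-121 + 2)*261 = -119*261 = -31059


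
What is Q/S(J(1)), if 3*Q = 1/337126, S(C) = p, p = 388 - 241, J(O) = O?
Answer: 1/148672566 ≈ 6.7262e-9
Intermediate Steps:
p = 147
S(C) = 147
Q = 1/1011378 (Q = (1/3)/337126 = (1/3)*(1/337126) = 1/1011378 ≈ 9.8875e-7)
Q/S(J(1)) = (1/1011378)/147 = (1/1011378)*(1/147) = 1/148672566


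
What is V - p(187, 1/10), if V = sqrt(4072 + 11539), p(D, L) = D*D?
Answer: -34969 + sqrt(15611) ≈ -34844.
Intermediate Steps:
p(D, L) = D**2
V = sqrt(15611) ≈ 124.94
V - p(187, 1/10) = sqrt(15611) - 1*187**2 = sqrt(15611) - 1*34969 = sqrt(15611) - 34969 = -34969 + sqrt(15611)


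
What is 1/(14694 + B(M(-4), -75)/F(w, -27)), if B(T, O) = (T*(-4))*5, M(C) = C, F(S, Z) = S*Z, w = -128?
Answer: 216/3173909 ≈ 6.8055e-5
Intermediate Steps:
B(T, O) = -20*T (B(T, O) = -4*T*5 = -20*T)
1/(14694 + B(M(-4), -75)/F(w, -27)) = 1/(14694 + (-20*(-4))/((-128*(-27)))) = 1/(14694 + 80/3456) = 1/(14694 + 80*(1/3456)) = 1/(14694 + 5/216) = 1/(3173909/216) = 216/3173909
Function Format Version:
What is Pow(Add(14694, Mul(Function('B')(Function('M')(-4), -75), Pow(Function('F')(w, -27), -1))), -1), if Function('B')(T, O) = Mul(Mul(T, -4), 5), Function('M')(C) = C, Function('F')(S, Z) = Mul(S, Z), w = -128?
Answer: Rational(216, 3173909) ≈ 6.8055e-5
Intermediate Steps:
Function('B')(T, O) = Mul(-20, T) (Function('B')(T, O) = Mul(Mul(-4, T), 5) = Mul(-20, T))
Pow(Add(14694, Mul(Function('B')(Function('M')(-4), -75), Pow(Function('F')(w, -27), -1))), -1) = Pow(Add(14694, Mul(Mul(-20, -4), Pow(Mul(-128, -27), -1))), -1) = Pow(Add(14694, Mul(80, Pow(3456, -1))), -1) = Pow(Add(14694, Mul(80, Rational(1, 3456))), -1) = Pow(Add(14694, Rational(5, 216)), -1) = Pow(Rational(3173909, 216), -1) = Rational(216, 3173909)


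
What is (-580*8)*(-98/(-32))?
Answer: -14210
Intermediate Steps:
(-580*8)*(-98/(-32)) = (-58*80)*(-98*(-1/32)) = -4640*49/16 = -14210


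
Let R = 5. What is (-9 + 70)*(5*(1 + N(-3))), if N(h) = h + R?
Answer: 915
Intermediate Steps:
N(h) = 5 + h (N(h) = h + 5 = 5 + h)
(-9 + 70)*(5*(1 + N(-3))) = (-9 + 70)*(5*(1 + (5 - 3))) = 61*(5*(1 + 2)) = 61*(5*3) = 61*15 = 915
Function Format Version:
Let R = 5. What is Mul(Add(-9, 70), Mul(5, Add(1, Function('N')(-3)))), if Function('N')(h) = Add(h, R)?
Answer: 915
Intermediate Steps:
Function('N')(h) = Add(5, h) (Function('N')(h) = Add(h, 5) = Add(5, h))
Mul(Add(-9, 70), Mul(5, Add(1, Function('N')(-3)))) = Mul(Add(-9, 70), Mul(5, Add(1, Add(5, -3)))) = Mul(61, Mul(5, Add(1, 2))) = Mul(61, Mul(5, 3)) = Mul(61, 15) = 915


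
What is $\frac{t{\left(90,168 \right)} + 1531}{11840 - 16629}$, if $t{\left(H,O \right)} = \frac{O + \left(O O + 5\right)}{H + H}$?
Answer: $- \frac{303977}{862020} \approx -0.35263$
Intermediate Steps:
$t{\left(H,O \right)} = \frac{5 + O + O^{2}}{2 H}$ ($t{\left(H,O \right)} = \frac{O + \left(O^{2} + 5\right)}{2 H} = \left(O + \left(5 + O^{2}\right)\right) \frac{1}{2 H} = \left(5 + O + O^{2}\right) \frac{1}{2 H} = \frac{5 + O + O^{2}}{2 H}$)
$\frac{t{\left(90,168 \right)} + 1531}{11840 - 16629} = \frac{\frac{5 + 168 + 168^{2}}{2 \cdot 90} + 1531}{11840 - 16629} = \frac{\frac{1}{2} \cdot \frac{1}{90} \left(5 + 168 + 28224\right) + 1531}{-4789} = \left(\frac{1}{2} \cdot \frac{1}{90} \cdot 28397 + 1531\right) \left(- \frac{1}{4789}\right) = \left(\frac{28397}{180} + 1531\right) \left(- \frac{1}{4789}\right) = \frac{303977}{180} \left(- \frac{1}{4789}\right) = - \frac{303977}{862020}$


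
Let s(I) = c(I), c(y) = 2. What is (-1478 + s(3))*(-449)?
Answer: 662724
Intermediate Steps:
s(I) = 2
(-1478 + s(3))*(-449) = (-1478 + 2)*(-449) = -1476*(-449) = 662724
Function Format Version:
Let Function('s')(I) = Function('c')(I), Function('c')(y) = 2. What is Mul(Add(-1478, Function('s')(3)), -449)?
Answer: 662724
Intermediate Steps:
Function('s')(I) = 2
Mul(Add(-1478, Function('s')(3)), -449) = Mul(Add(-1478, 2), -449) = Mul(-1476, -449) = 662724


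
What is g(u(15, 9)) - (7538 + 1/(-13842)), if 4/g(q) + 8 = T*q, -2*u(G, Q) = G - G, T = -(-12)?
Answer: -52173958/6921 ≈ -7538.5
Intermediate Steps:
T = 12 (T = -6*(-2) = 12)
u(G, Q) = 0 (u(G, Q) = -(G - G)/2 = -½*0 = 0)
g(q) = 4/(-8 + 12*q)
g(u(15, 9)) - (7538 + 1/(-13842)) = 1/(-2 + 3*0) - (7538 + 1/(-13842)) = 1/(-2 + 0) - (7538 - 1/13842) = 1/(-2) - 1*104340995/13842 = -½ - 104340995/13842 = -52173958/6921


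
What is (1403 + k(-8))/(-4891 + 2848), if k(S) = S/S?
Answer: -156/227 ≈ -0.68722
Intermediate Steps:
k(S) = 1
(1403 + k(-8))/(-4891 + 2848) = (1403 + 1)/(-4891 + 2848) = 1404/(-2043) = 1404*(-1/2043) = -156/227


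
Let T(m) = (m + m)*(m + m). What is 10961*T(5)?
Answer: 1096100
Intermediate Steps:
T(m) = 4*m² (T(m) = (2*m)*(2*m) = 4*m²)
10961*T(5) = 10961*(4*5²) = 10961*(4*25) = 10961*100 = 1096100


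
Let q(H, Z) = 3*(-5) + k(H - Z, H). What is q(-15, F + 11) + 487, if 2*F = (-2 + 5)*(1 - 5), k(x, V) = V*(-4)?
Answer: 532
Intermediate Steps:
k(x, V) = -4*V
F = -6 (F = ((-2 + 5)*(1 - 5))/2 = (3*(-4))/2 = (½)*(-12) = -6)
q(H, Z) = -15 - 4*H (q(H, Z) = 3*(-5) - 4*H = -15 - 4*H)
q(-15, F + 11) + 487 = (-15 - 4*(-15)) + 487 = (-15 + 60) + 487 = 45 + 487 = 532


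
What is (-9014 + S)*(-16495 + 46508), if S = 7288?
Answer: -51802438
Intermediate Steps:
(-9014 + S)*(-16495 + 46508) = (-9014 + 7288)*(-16495 + 46508) = -1726*30013 = -51802438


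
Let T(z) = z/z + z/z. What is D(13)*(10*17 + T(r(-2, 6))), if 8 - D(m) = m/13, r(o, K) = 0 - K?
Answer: 1204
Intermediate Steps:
r(o, K) = -K
T(z) = 2 (T(z) = 1 + 1 = 2)
D(m) = 8 - m/13
D(13)*(10*17 + T(r(-2, 6))) = (8 - 1/13*13)*(10*17 + 2) = (8 - 1)*(170 + 2) = 7*172 = 1204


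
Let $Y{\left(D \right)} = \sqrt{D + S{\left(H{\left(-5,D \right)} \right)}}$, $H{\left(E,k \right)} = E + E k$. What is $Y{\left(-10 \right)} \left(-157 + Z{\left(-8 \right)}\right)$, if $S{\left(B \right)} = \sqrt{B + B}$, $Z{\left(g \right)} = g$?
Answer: $- 165 i \sqrt{10 - 3 \sqrt{10}} \approx - 118.2 i$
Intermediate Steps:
$S{\left(B \right)} = \sqrt{2} \sqrt{B}$ ($S{\left(B \right)} = \sqrt{2 B} = \sqrt{2} \sqrt{B}$)
$Y{\left(D \right)} = \sqrt{D + \sqrt{2} \sqrt{-5 - 5 D}}$ ($Y{\left(D \right)} = \sqrt{D + \sqrt{2} \sqrt{- 5 \left(1 + D\right)}} = \sqrt{D + \sqrt{2} \sqrt{-5 - 5 D}}$)
$Y{\left(-10 \right)} \left(-157 + Z{\left(-8 \right)}\right) = \sqrt{-10 + \sqrt{10} \sqrt{-1 - -10}} \left(-157 - 8\right) = \sqrt{-10 + \sqrt{10} \sqrt{-1 + 10}} \left(-165\right) = \sqrt{-10 + \sqrt{10} \sqrt{9}} \left(-165\right) = \sqrt{-10 + \sqrt{10} \cdot 3} \left(-165\right) = \sqrt{-10 + 3 \sqrt{10}} \left(-165\right) = - 165 \sqrt{-10 + 3 \sqrt{10}}$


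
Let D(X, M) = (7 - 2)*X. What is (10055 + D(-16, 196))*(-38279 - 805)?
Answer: -389862900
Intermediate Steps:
D(X, M) = 5*X
(10055 + D(-16, 196))*(-38279 - 805) = (10055 + 5*(-16))*(-38279 - 805) = (10055 - 80)*(-39084) = 9975*(-39084) = -389862900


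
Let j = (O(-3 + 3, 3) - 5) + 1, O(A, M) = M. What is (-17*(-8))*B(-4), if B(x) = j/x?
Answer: 34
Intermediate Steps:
j = -1 (j = (3 - 5) + 1 = -2 + 1 = -1)
B(x) = -1/x
(-17*(-8))*B(-4) = (-17*(-8))*(-1/(-4)) = 136*(-1*(-¼)) = 136*(¼) = 34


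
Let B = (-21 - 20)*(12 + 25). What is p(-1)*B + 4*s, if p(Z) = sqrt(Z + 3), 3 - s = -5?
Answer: 32 - 1517*sqrt(2) ≈ -2113.4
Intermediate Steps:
s = 8 (s = 3 - 1*(-5) = 3 + 5 = 8)
p(Z) = sqrt(3 + Z)
B = -1517 (B = -41*37 = -1517)
p(-1)*B + 4*s = sqrt(3 - 1)*(-1517) + 4*8 = sqrt(2)*(-1517) + 32 = -1517*sqrt(2) + 32 = 32 - 1517*sqrt(2)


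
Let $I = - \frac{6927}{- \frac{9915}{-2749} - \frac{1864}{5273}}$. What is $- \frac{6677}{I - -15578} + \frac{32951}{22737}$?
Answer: $\frac{13738676833521182}{14420074667992851} \approx 0.95275$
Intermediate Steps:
$I = - \frac{100410169179}{47157659}$ ($I = - \frac{6927}{\left(-9915\right) \left(- \frac{1}{2749}\right) - \frac{1864}{5273}} = - \frac{6927}{\frac{9915}{2749} - \frac{1864}{5273}} = - \frac{6927}{\frac{47157659}{14495477}} = \left(-6927\right) \frac{14495477}{47157659} = - \frac{100410169179}{47157659} \approx -2129.2$)
$- \frac{6677}{I - -15578} + \frac{32951}{22737} = - \frac{6677}{- \frac{100410169179}{47157659} - -15578} + \frac{32951}{22737} = - \frac{6677}{- \frac{100410169179}{47157659} + 15578} + 32951 \cdot \frac{1}{22737} = - \frac{6677}{\frac{634211842723}{47157659}} + \frac{32951}{22737} = \left(-6677\right) \frac{47157659}{634211842723} + \frac{32951}{22737} = - \frac{314871689143}{634211842723} + \frac{32951}{22737} = \frac{13738676833521182}{14420074667992851}$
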